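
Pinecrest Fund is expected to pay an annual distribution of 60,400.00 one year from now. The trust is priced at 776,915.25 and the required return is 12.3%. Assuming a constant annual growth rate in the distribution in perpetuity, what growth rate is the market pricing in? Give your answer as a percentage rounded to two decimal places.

P = D₁/(r−g) ⇒ g = r − D₁/P = 0.123 − 60,400.00/776,915.25 = 0.045257

4.53%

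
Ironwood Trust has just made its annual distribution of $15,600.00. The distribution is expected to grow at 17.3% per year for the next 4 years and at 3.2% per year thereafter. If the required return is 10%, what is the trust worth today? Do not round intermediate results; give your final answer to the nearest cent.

$379600.48

D_1 = 18298.80000
D_2 = 21464.49240
D_3 = 25177.84959
D_4 = 29533.61756
Terminal value at year 4: TV = D_4×(1+g_2)/(r−g_2) = 30478.69333/0.068 = 448216.07832
P_0 = D_1/(1+r)^1 + D_2/(1+r)^2 + D_3/(1+r)^3 + D_4/(1+r)^4 + TV/(1+r)^4
    = 16635.27273 + 17739.24992 + 18916.49105 + 20171.85818 + 306137.61240 = 379600.48427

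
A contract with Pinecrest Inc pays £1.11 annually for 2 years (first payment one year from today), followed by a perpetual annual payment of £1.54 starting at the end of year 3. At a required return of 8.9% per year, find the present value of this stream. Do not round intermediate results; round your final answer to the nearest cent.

£16.55

PV of 2-year annuity: £1.11 × [1 − (1+0.089)^−2] / 0.089 = 1.95527
Perpetuity value at year 2: £1.54 / 0.089 = 17.30337
PV of perpetuity: 17.30337 / (1+0.089)^2 = 14.59066
Total PV = 1.95527 + 14.59066 = 16.54593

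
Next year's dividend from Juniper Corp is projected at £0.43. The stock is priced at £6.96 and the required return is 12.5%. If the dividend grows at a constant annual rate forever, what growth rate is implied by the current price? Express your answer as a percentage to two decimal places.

P = D₁/(r−g) ⇒ g = r − D₁/P = 0.125 − £0.43/£6.96 = 0.063218

6.32%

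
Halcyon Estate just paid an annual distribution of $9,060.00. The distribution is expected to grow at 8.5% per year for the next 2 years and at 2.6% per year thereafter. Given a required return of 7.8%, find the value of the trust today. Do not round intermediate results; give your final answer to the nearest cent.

$199386.75

D_1 = 9830.10000
D_2 = 10665.65850
Terminal value at year 2: TV = D_2×(1+g_2)/(r−g_2) = 10942.96562/0.052 = 210441.64656
P_0 = D_1/(1+r)^1 + D_2/(1+r)^2 + TV/(1+r)^2
    = 9118.83117 + 9178.04436 + 181089.87522 = 199386.75075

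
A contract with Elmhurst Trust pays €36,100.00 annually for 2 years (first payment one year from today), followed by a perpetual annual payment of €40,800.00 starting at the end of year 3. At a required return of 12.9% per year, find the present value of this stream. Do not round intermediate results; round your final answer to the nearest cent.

PV of 2-year annuity: €36,100.00 × [1 − (1+0.129)^−2] / 0.129 = 60296.89928
Perpetuity value at year 2: €40,800.00 / 0.129 = 316279.06977
PV of perpetuity: 316279.06977 / (1+0.129)^2 = 248131.88166
Total PV = 60296.89928 + 248131.88166 = 308428.78094

€308428.78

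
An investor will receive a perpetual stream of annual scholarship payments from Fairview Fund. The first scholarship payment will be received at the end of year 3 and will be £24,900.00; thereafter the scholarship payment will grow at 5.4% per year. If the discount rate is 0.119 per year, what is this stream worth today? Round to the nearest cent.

Value at end of year 2: C₁ / (r − g) = £24,900.00 / (0.119 − 0.054) = £383,076.9231
Discount to today: PV = £383,076.9231 / (1 + 0.119)^2 = £383,076.9231 / 1.252161 = £305,932.64

£305932.64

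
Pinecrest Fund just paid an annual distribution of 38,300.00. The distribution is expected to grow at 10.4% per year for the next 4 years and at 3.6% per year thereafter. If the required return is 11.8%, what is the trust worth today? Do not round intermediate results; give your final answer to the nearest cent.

D_1 = 42283.20000
D_2 = 46680.65280
D_3 = 51535.44069
D_4 = 56895.12652
Terminal value at year 4: TV = D_4×(1+g_2)/(r−g_2) = 58943.35108/0.082 = 718821.35461
P_0 = D_1/(1+r)^1 + D_2/(1+r)^2 + D_3/(1+r)^3 + D_4/(1+r)^4 + TV/(1+r)^4
    = 37820.39356 + 37346.79293 + 36879.12289 + 36417.30918 + 460101.61360 = 608565.23216

608565.23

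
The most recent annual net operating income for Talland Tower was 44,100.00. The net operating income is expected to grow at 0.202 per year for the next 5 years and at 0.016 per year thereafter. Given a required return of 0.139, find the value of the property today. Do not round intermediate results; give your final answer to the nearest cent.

D_1 = 53008.20000
D_2 = 63715.85640
D_3 = 76586.45939
D_4 = 92056.92419
D_5 = 110652.42288
Terminal value at year 5: TV = D_5×(1+g_2)/(r−g_2) = 112422.86164/0.123 = 914007.00522
P_0 = D_1/(1+r)^1 + D_2/(1+r)^2 + D_3/(1+r)^3 + D_4/(1+r)^4 + D_5/(1+r)^5 + TV/(1+r)^5
    = 46539.24495 + 49113.40863 + 51829.95362 + 54696.75527 + 57722.12453 + 476794.13430 = 736695.62131

736695.62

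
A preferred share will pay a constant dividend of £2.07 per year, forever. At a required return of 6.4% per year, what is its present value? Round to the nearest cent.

£32.34

Level perpetuity: PV = C / r = £2.07 / 0.064 = £32.34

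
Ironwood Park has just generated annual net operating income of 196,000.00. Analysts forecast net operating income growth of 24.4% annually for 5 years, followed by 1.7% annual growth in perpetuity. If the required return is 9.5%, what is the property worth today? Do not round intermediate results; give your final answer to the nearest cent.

D_1 = 243824.00000
D_2 = 303317.05600
D_3 = 377326.41766
D_4 = 469394.06357
D_5 = 583926.21509
Terminal value at year 5: TV = D_5×(1+g_2)/(r−g_2) = 593852.96074/0.078 = 7613499.49670
P_0 = D_1/(1+r)^1 + D_2/(1+r)^2 + D_3/(1+r)^3 + D_4/(1+r)^4 + D_5/(1+r)^5 + TV/(1+r)^5
    = 222670.31963 + 252969.75126 + 287392.11924 + 326498.44414 + 370926.08631 + 4836305.50991 = 6296762.23048

6296762.23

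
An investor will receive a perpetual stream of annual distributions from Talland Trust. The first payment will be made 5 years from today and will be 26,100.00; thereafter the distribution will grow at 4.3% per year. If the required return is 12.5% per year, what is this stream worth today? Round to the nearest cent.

Value at end of year 4: C₁ / (r − g) = 26,100.00 / (0.125 − 0.043) = 318,292.6829
Discount to today: PV = 318,292.6829 / (1 + 0.125)^4 = 318,292.6829 / 1.601807 = 198,708.55

198708.55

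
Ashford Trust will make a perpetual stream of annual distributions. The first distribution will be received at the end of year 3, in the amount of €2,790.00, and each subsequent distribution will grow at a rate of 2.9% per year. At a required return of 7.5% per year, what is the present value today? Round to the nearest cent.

€52484.30

Value at end of year 2: C₁ / (r − g) = €2,790.00 / (0.075 − 0.029) = €60,652.1739
Discount to today: PV = €60,652.1739 / (1 + 0.075)^2 = €60,652.1739 / 1.155625 = €52,484.30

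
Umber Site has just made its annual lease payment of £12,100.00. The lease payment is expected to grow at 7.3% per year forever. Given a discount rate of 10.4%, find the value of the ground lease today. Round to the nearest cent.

£418816.13

D₁ = D₀ × (1 + g) = £12,100.00 × 1.073 = £12,983.3000
Growing perpetuity: P = D₁ / (r − g) = £12,983.3000 / (0.104 − 0.073) = £418,816.13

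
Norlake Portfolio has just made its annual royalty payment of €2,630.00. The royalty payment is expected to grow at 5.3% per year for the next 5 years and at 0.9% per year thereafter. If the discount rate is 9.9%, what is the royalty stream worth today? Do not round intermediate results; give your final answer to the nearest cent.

D_1 = 2769.39000
D_2 = 2916.16767
D_3 = 3070.72456
D_4 = 3233.47296
D_5 = 3404.84702
Terminal value at year 5: TV = D_5×(1+g_2)/(r−g_2) = 3435.49065/0.09 = 38172.11831
P_0 = D_1/(1+r)^1 + D_2/(1+r)^2 + D_3/(1+r)^3 + D_4/(1+r)^4 + D_5/(1+r)^5 + TV/(1+r)^5
    = 2519.91811 + 2414.44383 + 2313.38430 + 2216.55475 + 2123.77812 + 23809.91248 = 35397.99160

€35397.99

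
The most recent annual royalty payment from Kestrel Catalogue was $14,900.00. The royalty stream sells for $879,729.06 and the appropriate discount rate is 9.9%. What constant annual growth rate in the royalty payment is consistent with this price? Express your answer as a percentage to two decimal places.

P = D₀(1+g)/(r−g) ⇒ P(r−g) = D₀(1+g) ⇒ g(P+D₀) = P·r − D₀
g = (P·r − D₀)/(P + D₀) = ($879,729.06×0.099 − $14,900.00) / ($879,729.06 + $14,900.00) = 0.080696

8.07%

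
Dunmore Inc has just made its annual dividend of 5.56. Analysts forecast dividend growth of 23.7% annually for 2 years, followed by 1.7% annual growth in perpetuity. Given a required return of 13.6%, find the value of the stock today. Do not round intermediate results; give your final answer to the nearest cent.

D_1 = 6.87772
D_2 = 8.50774
Terminal value at year 2: TV = D_2×(1+g_2)/(r−g_2) = 8.65237/0.119 = 72.70900
P_0 = D_1/(1+r)^1 + D_2/(1+r)^2 + TV/(1+r)^2
    = 6.05433 + 6.59261 + 56.34190 = 68.98885

68.99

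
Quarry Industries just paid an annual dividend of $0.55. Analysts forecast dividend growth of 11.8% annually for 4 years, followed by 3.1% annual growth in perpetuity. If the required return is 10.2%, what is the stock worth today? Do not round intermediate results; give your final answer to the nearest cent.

$10.74

D_1 = 0.61490
D_2 = 0.68746
D_3 = 0.76858
D_4 = 0.85927
Terminal value at year 4: TV = D_4×(1+g_2)/(r−g_2) = 0.88591/0.071 = 12.47758
P_0 = D_1/(1+r)^1 + D_2/(1+r)^2 + D_3/(1+r)^3 + D_4/(1+r)^4 + TV/(1+r)^4
    = 0.55799 + 0.56609 + 0.57431 + 0.58264 + 8.46065 = 10.74167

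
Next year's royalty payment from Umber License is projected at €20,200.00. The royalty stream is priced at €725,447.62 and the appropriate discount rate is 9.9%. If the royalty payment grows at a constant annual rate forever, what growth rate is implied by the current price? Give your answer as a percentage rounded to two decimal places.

P = D₁/(r−g) ⇒ g = r − D₁/P = 0.099 − €20,200.00/€725,447.62 = 0.071155

7.12%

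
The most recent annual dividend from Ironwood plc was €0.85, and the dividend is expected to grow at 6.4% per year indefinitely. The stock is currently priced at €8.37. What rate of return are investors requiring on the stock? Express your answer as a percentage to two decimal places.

17.21%

D₁ = €0.85 × 1.064 = €0.9044
P = D₁/(r − g) ⇒ r = D₁/P + g = €0.9044/€8.37 + 0.064 = 0.108053 + 0.064 = 0.172053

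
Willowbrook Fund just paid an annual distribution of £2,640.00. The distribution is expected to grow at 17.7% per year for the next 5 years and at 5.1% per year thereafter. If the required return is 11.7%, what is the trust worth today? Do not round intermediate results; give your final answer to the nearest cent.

D_1 = 3107.28000
D_2 = 3657.26856
D_3 = 4304.60510
D_4 = 5066.52020
D_5 = 5963.29427
Terminal value at year 5: TV = D_5×(1+g_2)/(r−g_2) = 6267.42228/0.066 = 94960.94363
P_0 = D_1/(1+r)^1 + D_2/(1+r)^2 + D_3/(1+r)^3 + D_4/(1+r)^4 + D_5/(1+r)^5 + TV/(1+r)^5
    = 2781.80842 + 2931.23411 + 3088.68626 + 3254.59600 + 3429.41762 + 54610.87763 = 70096.62004

£70096.62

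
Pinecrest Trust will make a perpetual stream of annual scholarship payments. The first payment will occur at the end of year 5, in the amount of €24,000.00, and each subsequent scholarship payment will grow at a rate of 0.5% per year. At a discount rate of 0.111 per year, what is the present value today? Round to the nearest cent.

Value at end of year 4: C₁ / (r − g) = €24,000.00 / (0.111 − 0.005) = €226,415.0943
Discount to today: PV = €226,415.0943 / (1 + 0.111)^4 = €226,415.0943 / 1.523548 = €148,610.38

€148610.38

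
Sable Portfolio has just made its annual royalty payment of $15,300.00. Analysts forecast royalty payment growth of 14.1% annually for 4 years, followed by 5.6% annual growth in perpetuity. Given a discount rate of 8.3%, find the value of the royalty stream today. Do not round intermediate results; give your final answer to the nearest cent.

$807104.04

D_1 = 17457.30000
D_2 = 19918.77930
D_3 = 22727.32718
D_4 = 25931.88031
Terminal value at year 4: TV = D_4×(1+g_2)/(r−g_2) = 27384.06561/0.027 = 1014224.65228
P_0 = D_1/(1+r)^1 + D_2/(1+r)^2 + D_3/(1+r)^3 + D_4/(1+r)^4 + TV/(1+r)^4
    = 16119.39058 + 16982.66358 + 17892.16911 + 18850.38315 + 737259.42979 = 807104.03620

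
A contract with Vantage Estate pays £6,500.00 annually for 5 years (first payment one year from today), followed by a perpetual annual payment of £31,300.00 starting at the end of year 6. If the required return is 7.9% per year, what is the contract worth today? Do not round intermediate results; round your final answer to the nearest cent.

£296921.80

PV of 5-year annuity: £6,500.00 × [1 − (1+0.079)^−5] / 0.079 = 26021.16067
Perpetuity value at year 5: £31,300.00 / 0.079 = 396202.53165
PV of perpetuity: 396202.53165 / (1+0.079)^5 = 270900.63488
Total PV = 26021.16067 + 270900.63488 = 296921.79555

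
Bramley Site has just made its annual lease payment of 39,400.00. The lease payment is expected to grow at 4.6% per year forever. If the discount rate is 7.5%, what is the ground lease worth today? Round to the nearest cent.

D₁ = D₀ × (1 + g) = 39,400.00 × 1.046 = 41,212.4000
Growing perpetuity: P = D₁ / (r − g) = 41,212.4000 / (0.075 − 0.046) = 1,421,117.24

1421117.24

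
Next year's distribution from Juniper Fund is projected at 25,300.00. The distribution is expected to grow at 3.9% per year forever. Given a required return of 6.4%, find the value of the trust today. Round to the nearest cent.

1012000.00

Growing perpetuity: P = D₁ / (r − g) = 25,300.0000 / (0.064 − 0.039) = 1,012,000.00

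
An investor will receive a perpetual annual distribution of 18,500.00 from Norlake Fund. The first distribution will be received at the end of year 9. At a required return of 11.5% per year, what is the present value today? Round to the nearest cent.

Value at end of year 8: C / r = 18,500.00 / 0.115 = 160,869.5652
Discount to today: PV = 160,869.5652 / (1 + 0.115)^8 = 160,869.5652 / 2.388905 = 67,340.28

67340.28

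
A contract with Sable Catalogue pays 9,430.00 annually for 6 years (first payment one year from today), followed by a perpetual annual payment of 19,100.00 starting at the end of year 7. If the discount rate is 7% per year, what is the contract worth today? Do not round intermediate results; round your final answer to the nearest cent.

226764.70

PV of 6-year annuity: 9,430.00 × [1 − (1+0.07)^−6] / 0.07 = 44948.46899
Perpetuity value at year 6: 19,100.00 / 0.07 = 272857.14286
PV of perpetuity: 272857.14286 / (1+0.07)^6 = 181816.23536
Total PV = 44948.46899 + 181816.23536 = 226764.70435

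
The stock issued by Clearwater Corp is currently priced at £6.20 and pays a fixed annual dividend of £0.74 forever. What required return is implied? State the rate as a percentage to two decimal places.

P = C/r ⇒ r = C/P = £0.74/£6.20 = 0.119355

11.94%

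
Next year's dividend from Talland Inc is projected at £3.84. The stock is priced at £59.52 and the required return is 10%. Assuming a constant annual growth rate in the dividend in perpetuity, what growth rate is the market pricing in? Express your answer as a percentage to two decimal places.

3.55%

P = D₁/(r−g) ⇒ g = r − D₁/P = 0.1 − £3.84/£59.52 = 0.035484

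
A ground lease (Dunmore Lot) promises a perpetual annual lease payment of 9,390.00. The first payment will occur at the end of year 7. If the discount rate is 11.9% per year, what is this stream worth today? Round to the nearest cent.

Value at end of year 6: C / r = 9,390.00 / 0.119 = 78,907.5630
Discount to today: PV = 78,907.5630 / (1 + 0.119)^6 = 78,907.5630 / 1.963272 = 40,191.86

40191.86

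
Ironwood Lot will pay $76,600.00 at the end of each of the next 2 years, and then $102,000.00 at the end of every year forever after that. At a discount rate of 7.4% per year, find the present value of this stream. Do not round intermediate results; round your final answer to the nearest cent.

$1332708.07

PV of 2-year annuity: $76,600.00 × [1 − (1+0.074)^−2] / 0.074 = 137730.13049
Perpetuity value at year 2: $102,000.00 / 0.074 = 1378378.37838
PV of perpetuity: 1378378.37838 / (1+0.074)^2 = 1194977.94352
Total PV = 137730.13049 + 1194977.94352 = 1332708.07401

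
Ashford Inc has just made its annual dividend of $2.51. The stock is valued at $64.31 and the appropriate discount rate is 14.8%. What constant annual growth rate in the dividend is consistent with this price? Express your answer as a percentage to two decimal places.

P = D₀(1+g)/(r−g) ⇒ P(r−g) = D₀(1+g) ⇒ g(P+D₀) = P·r − D₀
g = (P·r − D₀)/(P + D₀) = ($64.31×0.148 − $2.51) / ($64.31 + $2.51) = 0.104877

10.49%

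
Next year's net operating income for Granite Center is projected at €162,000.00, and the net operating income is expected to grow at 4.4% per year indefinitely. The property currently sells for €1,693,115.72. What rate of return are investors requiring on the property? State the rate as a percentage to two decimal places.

13.97%

P = D₁/(r − g) ⇒ r = D₁/P + g = €162,000.0000/€1,693,115.72 + 0.044 = 0.095682 + 0.044 = 0.139682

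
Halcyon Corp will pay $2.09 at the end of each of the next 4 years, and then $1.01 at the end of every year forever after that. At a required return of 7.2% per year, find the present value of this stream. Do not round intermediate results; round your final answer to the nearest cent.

$17.67

PV of 4-year annuity: $2.09 × [1 − (1+0.072)^−4] / 0.072 = 7.04743
Perpetuity value at year 4: $1.01 / 0.072 = 14.02778
PV of perpetuity: 14.02778 / (1+0.072)^4 = 10.62208
Total PV = 7.04743 + 10.62208 = 17.66951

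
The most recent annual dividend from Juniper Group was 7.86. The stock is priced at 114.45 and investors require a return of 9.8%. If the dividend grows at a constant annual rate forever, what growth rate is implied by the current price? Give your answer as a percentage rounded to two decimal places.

2.74%

P = D₀(1+g)/(r−g) ⇒ P(r−g) = D₀(1+g) ⇒ g(P+D₀) = P·r − D₀
g = (P·r − D₀)/(P + D₀) = (114.45×0.098 − 7.86) / (114.45 + 7.86) = 0.027439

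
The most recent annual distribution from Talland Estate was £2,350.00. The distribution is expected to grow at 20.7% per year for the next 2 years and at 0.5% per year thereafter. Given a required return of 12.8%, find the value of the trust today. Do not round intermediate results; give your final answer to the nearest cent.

£27190.21

D_1 = 2836.45000
D_2 = 3423.59515
Terminal value at year 2: TV = D_2×(1+g_2)/(r−g_2) = 3440.71313/0.123 = 27973.27745
P_0 = D_1/(1+r)^1 + D_2/(1+r)^2 + TV/(1+r)^2
    = 2514.58333 + 2690.69334 + 21984.93336 = 27190.21003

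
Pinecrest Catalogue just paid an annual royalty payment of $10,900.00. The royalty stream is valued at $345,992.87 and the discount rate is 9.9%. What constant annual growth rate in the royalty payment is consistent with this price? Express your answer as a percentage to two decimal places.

6.54%

P = D₀(1+g)/(r−g) ⇒ P(r−g) = D₀(1+g) ⇒ g(P+D₀) = P·r − D₀
g = (P·r − D₀)/(P + D₀) = ($345,992.87×0.099 − $10,900.00) / ($345,992.87 + $10,900.00) = 0.065435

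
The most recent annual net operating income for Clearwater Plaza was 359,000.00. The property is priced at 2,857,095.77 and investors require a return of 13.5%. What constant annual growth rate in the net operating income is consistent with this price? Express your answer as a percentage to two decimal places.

P = D₀(1+g)/(r−g) ⇒ P(r−g) = D₀(1+g) ⇒ g(P+D₀) = P·r − D₀
g = (P·r − D₀)/(P + D₀) = (2,857,095.77×0.135 − 359,000.00) / (2,857,095.77 + 359,000.00) = 0.008304

0.83%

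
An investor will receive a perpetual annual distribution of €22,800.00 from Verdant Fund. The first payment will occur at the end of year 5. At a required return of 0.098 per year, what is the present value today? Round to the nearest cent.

€160066.12

Value at end of year 4: C / r = €22,800.00 / 0.098 = €232,653.0612
Discount to today: PV = €232,653.0612 / (1 + 0.098)^4 = €232,653.0612 / 1.453481 = €160,066.12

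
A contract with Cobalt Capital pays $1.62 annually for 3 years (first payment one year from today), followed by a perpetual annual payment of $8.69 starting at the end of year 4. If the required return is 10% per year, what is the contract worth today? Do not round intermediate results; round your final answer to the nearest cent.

$69.32

PV of 3-year annuity: $1.62 × [1 − (1+0.1)^−3] / 0.1 = 4.02870
Perpetuity value at year 3: $8.69 / 0.1 = 86.90000
PV of perpetuity: 86.90000 / (1+0.1)^3 = 65.28926
Total PV = 4.02870 + 65.28926 = 69.31796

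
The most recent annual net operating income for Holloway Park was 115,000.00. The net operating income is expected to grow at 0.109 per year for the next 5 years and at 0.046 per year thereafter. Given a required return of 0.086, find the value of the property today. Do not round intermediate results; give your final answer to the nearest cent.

3952055.85

D_1 = 127535.00000
D_2 = 141436.31500
D_3 = 156852.87334
D_4 = 173949.83653
D_5 = 192910.36871
Terminal value at year 5: TV = D_5×(1+g_2)/(r−g_2) = 201784.24567/0.04 = 5044606.14177
P_0 = D_1/(1+r)^1 + D_2/(1+r)^2 + D_3/(1+r)^3 + D_4/(1+r)^4 + D_5/(1+r)^5 + TV/(1+r)^5
    = 117435.54328 + 119922.66804 + 122462.46672 + 125056.05488 + 127704.57169 + 3339474.54974 = 3952055.85435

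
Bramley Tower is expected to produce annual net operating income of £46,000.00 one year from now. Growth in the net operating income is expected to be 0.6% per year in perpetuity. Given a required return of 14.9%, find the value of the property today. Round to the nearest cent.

Growing perpetuity: P = D₁ / (r − g) = £46,000.0000 / (0.149 − 0.006) = £321,678.32

£321678.32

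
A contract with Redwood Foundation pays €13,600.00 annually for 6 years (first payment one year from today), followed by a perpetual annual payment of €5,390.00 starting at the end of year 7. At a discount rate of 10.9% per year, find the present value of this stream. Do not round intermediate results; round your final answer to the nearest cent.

€84282.54

PV of 6-year annuity: €13,600.00 × [1 − (1+0.109)^−6] / 0.109 = 57701.44106
Perpetuity value at year 6: €5,390.00 / 0.109 = 49449.54128
PV of perpetuity: 49449.54128 / (1+0.109)^6 = 26581.10251
Total PV = 57701.44106 + 26581.10251 = 84282.54357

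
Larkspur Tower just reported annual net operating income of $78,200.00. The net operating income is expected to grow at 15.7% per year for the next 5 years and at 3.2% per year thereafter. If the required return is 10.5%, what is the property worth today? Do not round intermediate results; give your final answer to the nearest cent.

$1841082.36

D_1 = 90477.40000
D_2 = 104682.35180
D_3 = 121117.48103
D_4 = 140132.92555
D_5 = 162133.79487
Terminal value at year 5: TV = D_5×(1+g_2)/(r−g_2) = 167322.07630/0.073 = 2292083.23702
P_0 = D_1/(1+r)^1 + D_2/(1+r)^2 + D_3/(1+r)^3 + D_4/(1+r)^4 + D_5/(1+r)^5 + TV/(1+r)^5
    = 81880.00000 + 85733.17647 + 89767.67889 + 93992.04025 + 98415.19509 + 1391294.26480 = 1841082.35551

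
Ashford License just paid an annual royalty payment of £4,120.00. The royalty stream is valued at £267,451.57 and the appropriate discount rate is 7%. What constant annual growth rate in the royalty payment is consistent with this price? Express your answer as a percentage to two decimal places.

5.38%

P = D₀(1+g)/(r−g) ⇒ P(r−g) = D₀(1+g) ⇒ g(P+D₀) = P·r − D₀
g = (P·r − D₀)/(P + D₀) = (£267,451.57×0.07 − £4,120.00) / (£267,451.57 + £4,120.00) = 0.053767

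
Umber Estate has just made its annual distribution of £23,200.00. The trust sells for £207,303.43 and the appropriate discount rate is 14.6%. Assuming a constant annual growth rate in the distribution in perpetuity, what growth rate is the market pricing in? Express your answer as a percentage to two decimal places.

3.07%

P = D₀(1+g)/(r−g) ⇒ P(r−g) = D₀(1+g) ⇒ g(P+D₀) = P·r − D₀
g = (P·r − D₀)/(P + D₀) = (£207,303.43×0.146 − £23,200.00) / (£207,303.43 + £23,200.00) = 0.030656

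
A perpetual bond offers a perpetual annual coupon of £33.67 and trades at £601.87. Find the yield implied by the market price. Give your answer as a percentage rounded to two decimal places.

P = C/r ⇒ r = C/P = £33.67/£601.87 = 0.055942

5.59%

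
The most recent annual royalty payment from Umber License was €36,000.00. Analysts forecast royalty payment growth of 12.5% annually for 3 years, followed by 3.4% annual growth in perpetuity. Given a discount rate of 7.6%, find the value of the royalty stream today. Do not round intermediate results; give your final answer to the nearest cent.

€1131103.60

D_1 = 40500.00000
D_2 = 45562.50000
D_3 = 51257.81250
Terminal value at year 3: TV = D_3×(1+g_2)/(r−g_2) = 53000.57812/0.042 = 1261918.52679
P_0 = D_1/(1+r)^1 + D_2/(1+r)^2 + D_3/(1+r)^3 + TV/(1+r)^3
    = 37639.40520 + 39353.46734 + 41145.58620 + 1012965.14605 = 1131103.60479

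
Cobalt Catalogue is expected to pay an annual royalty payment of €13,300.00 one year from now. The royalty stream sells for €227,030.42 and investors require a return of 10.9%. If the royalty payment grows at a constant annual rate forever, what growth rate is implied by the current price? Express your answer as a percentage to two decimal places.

P = D₁/(r−g) ⇒ g = r − D₁/P = 0.109 − €13,300.00/€227,030.42 = 0.050418

5.04%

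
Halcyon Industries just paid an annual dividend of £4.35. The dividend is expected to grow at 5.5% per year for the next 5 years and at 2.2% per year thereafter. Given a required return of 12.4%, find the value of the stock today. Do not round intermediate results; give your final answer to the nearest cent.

D_1 = 4.58925
D_2 = 4.84166
D_3 = 5.10795
D_4 = 5.38889
D_5 = 5.68528
Terminal value at year 5: TV = D_5×(1+g_2)/(r−g_2) = 5.81035/0.102 = 56.96424
P_0 = D_1/(1+r)^1 + D_2/(1+r)^2 + D_3/(1+r)^3 + D_4/(1+r)^4 + D_5/(1+r)^5 + TV/(1+r)^5
    = 4.08296 + 3.83232 + 3.59706 + 3.37624 + 3.16898 + 31.75197 = 49.80954

£49.81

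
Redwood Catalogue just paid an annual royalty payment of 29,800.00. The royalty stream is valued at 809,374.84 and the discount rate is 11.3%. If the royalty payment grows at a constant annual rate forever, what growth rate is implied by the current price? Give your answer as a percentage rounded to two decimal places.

P = D₀(1+g)/(r−g) ⇒ P(r−g) = D₀(1+g) ⇒ g(P+D₀) = P·r − D₀
g = (P·r − D₀)/(P + D₀) = (809,374.84×0.113 − 29,800.00) / (809,374.84 + 29,800.00) = 0.073476

7.35%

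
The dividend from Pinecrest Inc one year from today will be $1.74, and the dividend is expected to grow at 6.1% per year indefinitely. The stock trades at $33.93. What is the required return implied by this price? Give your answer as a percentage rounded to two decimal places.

P = D₁/(r − g) ⇒ r = D₁/P + g = $1.7400/$33.93 + 0.061 = 0.051282 + 0.061 = 0.112282

11.23%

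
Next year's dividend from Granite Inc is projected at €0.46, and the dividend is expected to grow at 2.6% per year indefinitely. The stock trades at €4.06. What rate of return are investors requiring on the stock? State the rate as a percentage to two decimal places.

13.93%

P = D₁/(r − g) ⇒ r = D₁/P + g = €0.4600/€4.06 + 0.026 = 0.113300 + 0.026 = 0.139300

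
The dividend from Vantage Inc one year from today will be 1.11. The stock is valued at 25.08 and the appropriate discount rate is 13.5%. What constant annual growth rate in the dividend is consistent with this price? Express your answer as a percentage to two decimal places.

9.07%

P = D₁/(r−g) ⇒ g = r − D₁/P = 0.135 − 1.11/25.08 = 0.090742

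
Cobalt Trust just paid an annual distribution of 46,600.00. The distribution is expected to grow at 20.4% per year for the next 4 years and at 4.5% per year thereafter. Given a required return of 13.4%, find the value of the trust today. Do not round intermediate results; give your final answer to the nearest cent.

D_1 = 56106.40000
D_2 = 67552.10560
D_3 = 81332.73514
D_4 = 97924.61311
Terminal value at year 4: TV = D_4×(1+g_2)/(r−g_2) = 102331.22070/0.089 = 1149788.99665
P_0 = D_1/(1+r)^1 + D_2/(1+r)^2 + D_3/(1+r)^3 + D_4/(1+r)^4 + TV/(1+r)^4
    = 49476.54321 + 52530.65082 + 55773.28358 + 59216.07886 + 695289.91476 = 912286.47123

912286.47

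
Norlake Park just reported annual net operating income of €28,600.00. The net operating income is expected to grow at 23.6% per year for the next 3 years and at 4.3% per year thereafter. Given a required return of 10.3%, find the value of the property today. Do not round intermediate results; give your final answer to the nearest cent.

€807769.87

D_1 = 35349.60000
D_2 = 43692.10560
D_3 = 54003.44252
Terminal value at year 3: TV = D_3×(1+g_2)/(r−g_2) = 56325.59055/0.06 = 938759.84250
P_0 = D_1/(1+r)^1 + D_2/(1+r)^2 + D_3/(1+r)^3 + TV/(1+r)^3
    = 32048.59474 + 35913.02185 + 40243.42249 + 699564.82762 = 807769.86670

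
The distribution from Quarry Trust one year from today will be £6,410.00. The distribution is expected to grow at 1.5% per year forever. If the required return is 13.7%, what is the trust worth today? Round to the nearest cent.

Growing perpetuity: P = D₁ / (r − g) = £6,410.0000 / (0.137 − 0.015) = £52,540.98

£52540.98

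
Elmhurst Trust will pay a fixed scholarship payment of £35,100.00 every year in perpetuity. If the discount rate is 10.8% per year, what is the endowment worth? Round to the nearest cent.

Level perpetuity: PV = C / r = £35,100.00 / 0.108 = £325,000.00

£325000.00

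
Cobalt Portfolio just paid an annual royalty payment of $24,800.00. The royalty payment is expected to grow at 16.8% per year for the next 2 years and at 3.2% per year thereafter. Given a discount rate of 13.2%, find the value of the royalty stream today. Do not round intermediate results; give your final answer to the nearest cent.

$324464.62

D_1 = 28966.40000
D_2 = 33832.75520
Terminal value at year 2: TV = D_2×(1+g_2)/(r−g_2) = 34915.40337/0.1 = 349154.03366
P_0 = D_1/(1+r)^1 + D_2/(1+r)^2 + TV/(1+r)^2
    = 25588.69258 + 26402.46726 + 272473.46207 = 324464.62191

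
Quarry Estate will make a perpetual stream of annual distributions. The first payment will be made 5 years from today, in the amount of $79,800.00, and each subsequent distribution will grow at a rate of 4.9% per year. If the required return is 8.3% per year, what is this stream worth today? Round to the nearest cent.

$1706122.25

Value at end of year 4: C₁ / (r − g) = $79,800.00 / (0.083 − 0.049) = $2,347,058.8235
Discount to today: PV = $2,347,058.8235 / (1 + 0.083)^4 = $2,347,058.8235 / 1.375669 = $1,706,122.25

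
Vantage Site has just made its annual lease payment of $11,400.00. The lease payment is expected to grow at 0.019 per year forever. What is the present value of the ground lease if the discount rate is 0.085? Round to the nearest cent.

D₁ = D₀ × (1 + g) = $11,400.00 × 1.019 = $11,616.6000
Growing perpetuity: P = D₁ / (r − g) = $11,616.6000 / (0.085 − 0.019) = $176,009.09

$176009.09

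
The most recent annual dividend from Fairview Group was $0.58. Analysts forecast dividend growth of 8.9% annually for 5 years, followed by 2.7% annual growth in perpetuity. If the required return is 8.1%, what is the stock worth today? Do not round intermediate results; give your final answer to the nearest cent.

D_1 = 0.63162
D_2 = 0.68783
D_3 = 0.74905
D_4 = 0.81572
D_5 = 0.88832
Terminal value at year 5: TV = D_5×(1+g_2)/(r−g_2) = 0.91230/0.054 = 16.89445
P_0 = D_1/(1+r)^1 + D_2/(1+r)^2 + D_3/(1+r)^3 + D_4/(1+r)^4 + D_5/(1+r)^5 + TV/(1+r)^5
    = 0.58429 + 0.58862 + 0.59297 + 0.59736 + 0.60178 + 11.44499 = 14.41002

$14.41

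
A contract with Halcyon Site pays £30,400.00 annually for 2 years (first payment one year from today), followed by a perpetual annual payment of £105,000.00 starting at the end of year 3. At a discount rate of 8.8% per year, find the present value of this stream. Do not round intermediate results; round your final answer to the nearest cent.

PV of 2-year annuity: £30,400.00 × [1 − (1+0.088)^−2] / 0.088 = 53622.40484
Perpetuity value at year 2: £105,000.00 / 0.088 = 1193181.81818
PV of perpetuity: 1193181.81818 / (1+0.088)^2 = 1007972.85408
Total PV = 53622.40484 + 1007972.85408 = 1061595.25893

£1061595.26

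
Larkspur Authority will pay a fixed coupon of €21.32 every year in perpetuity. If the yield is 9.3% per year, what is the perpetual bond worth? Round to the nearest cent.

Level perpetuity: PV = C / r = €21.32 / 0.093 = €229.25

€229.25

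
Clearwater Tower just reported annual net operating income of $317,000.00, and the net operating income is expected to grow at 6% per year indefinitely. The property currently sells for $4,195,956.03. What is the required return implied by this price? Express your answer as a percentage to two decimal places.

D₁ = $317,000.00 × 1.06 = $336,020.0000
P = D₁/(r − g) ⇒ r = D₁/P + g = $336,020.0000/$4,195,956.03 + 0.06 = 0.080082 + 0.06 = 0.140082

14.01%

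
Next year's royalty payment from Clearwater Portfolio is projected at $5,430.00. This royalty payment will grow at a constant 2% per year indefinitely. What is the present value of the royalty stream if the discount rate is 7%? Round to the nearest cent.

$108600.00

Growing perpetuity: P = D₁ / (r − g) = $5,430.0000 / (0.07 − 0.02) = $108,600.00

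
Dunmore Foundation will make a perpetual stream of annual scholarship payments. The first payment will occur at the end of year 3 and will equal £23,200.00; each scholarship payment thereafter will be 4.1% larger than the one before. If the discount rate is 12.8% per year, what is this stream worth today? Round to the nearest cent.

Value at end of year 2: C₁ / (r − g) = £23,200.00 / (0.128 − 0.041) = £266,666.6667
Discount to today: PV = £266,666.6667 / (1 + 0.128)^2 = £266,666.6667 / 1.272384 = £209,580.34

£209580.34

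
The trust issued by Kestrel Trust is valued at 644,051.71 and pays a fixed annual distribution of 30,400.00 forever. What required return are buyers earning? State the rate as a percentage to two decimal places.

P = C/r ⇒ r = C/P = 30,400.00/644,051.71 = 0.047201

4.72%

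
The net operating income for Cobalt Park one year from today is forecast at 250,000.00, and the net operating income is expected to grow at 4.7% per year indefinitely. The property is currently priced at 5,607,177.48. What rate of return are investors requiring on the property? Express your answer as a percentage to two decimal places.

P = D₁/(r − g) ⇒ r = D₁/P + g = 250,000.0000/5,607,177.48 + 0.047 = 0.044586 + 0.047 = 0.091586

9.16%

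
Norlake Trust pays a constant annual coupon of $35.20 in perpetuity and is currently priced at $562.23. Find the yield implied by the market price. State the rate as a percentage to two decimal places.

6.26%

P = C/r ⇒ r = C/P = $35.20/$562.23 = 0.062608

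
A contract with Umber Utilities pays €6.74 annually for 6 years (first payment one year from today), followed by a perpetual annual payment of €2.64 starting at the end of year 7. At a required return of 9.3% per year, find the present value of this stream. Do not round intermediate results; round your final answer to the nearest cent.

PV of 6-year annuity: €6.74 × [1 − (1+0.093)^−6] / 0.093 = 29.96656
Perpetuity value at year 6: €2.64 / 0.093 = 28.38710
PV of perpetuity: 28.38710 / (1+0.093)^6 = 16.64945
Total PV = 29.96656 + 16.64945 = 46.61601

€46.62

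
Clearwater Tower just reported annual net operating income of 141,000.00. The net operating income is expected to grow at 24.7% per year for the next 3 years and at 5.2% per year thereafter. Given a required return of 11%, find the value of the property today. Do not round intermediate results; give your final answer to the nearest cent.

D_1 = 175827.00000
D_2 = 219256.26900
D_3 = 273412.56744
Terminal value at year 3: TV = D_3×(1+g_2)/(r−g_2) = 287630.02095/0.058 = 4959138.29224
P_0 = D_1/(1+r)^1 + D_2/(1+r)^2 + D_3/(1+r)^3 + TV/(1+r)^3
    = 158402.70270 + 177953.30655 + 199916.91285 + 3626079.17797 = 4162352.10007

4162352.10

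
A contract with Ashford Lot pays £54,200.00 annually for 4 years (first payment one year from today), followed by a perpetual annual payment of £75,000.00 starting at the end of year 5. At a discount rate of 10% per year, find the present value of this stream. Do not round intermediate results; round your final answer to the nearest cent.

PV of 4-year annuity: £54,200.00 × [1 − (1+0.1)^−4] / 0.1 = 171806.70719
Perpetuity value at year 4: £75,000.00 / 0.1 = 750000.00000
PV of perpetuity: 750000.00000 / (1+0.1)^4 = 512260.09152
Total PV = 171806.70719 + 512260.09152 = 684066.79872

£684066.80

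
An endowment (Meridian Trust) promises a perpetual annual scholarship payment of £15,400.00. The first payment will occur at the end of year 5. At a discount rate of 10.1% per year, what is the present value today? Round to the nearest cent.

£103764.80

Value at end of year 4: C / r = £15,400.00 / 0.101 = £152,475.2475
Discount to today: PV = £152,475.2475 / (1 + 0.101)^4 = £152,475.2475 / 1.469431 = £103,764.80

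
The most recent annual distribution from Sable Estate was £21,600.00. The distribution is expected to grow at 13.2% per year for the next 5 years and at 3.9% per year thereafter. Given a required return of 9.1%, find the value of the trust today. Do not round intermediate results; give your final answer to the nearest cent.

£639811.88

D_1 = 24451.20000
D_2 = 27678.75840
D_3 = 31332.35451
D_4 = 35468.22530
D_5 = 40150.03104
Terminal value at year 5: TV = D_5×(1+g_2)/(r−g_2) = 41715.88225/0.052 = 802228.50490
P_0 = D_1/(1+r)^1 + D_2/(1+r)^2 + D_3/(1+r)^3 + D_4/(1+r)^4 + D_5/(1+r)^5 + TV/(1+r)^5
    = 22411.73236 + 23253.96978 + 24127.85865 + 25034.58844 + 25975.39333 + 519008.33972 = 639811.88227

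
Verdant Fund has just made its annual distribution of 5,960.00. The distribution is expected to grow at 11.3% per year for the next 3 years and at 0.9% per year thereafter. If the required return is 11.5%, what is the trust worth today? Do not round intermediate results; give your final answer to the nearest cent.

74243.65

D_1 = 6633.48000
D_2 = 7383.06324
D_3 = 8217.34939
Terminal value at year 3: TV = D_3×(1+g_2)/(r−g_2) = 8291.30553/0.106 = 78219.86350
P_0 = D_1/(1+r)^1 + D_2/(1+r)^2 + D_3/(1+r)^3 + TV/(1+r)^3
    = 5949.30942 + 5938.63801 + 5927.98574 + 56427.71336 = 74243.64653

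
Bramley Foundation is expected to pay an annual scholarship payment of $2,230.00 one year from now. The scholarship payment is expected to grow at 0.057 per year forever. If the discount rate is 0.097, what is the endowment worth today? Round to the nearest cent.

$55750.00

Growing perpetuity: P = D₁ / (r − g) = $2,230.0000 / (0.097 − 0.057) = $55,750.00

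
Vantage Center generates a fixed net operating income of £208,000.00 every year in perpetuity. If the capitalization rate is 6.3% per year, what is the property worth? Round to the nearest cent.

Level perpetuity: PV = C / r = £208,000.00 / 0.063 = £3,301,587.30

£3301587.30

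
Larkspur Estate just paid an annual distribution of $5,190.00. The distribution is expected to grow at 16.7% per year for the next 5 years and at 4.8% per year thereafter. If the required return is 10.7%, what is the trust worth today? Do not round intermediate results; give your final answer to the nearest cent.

D_1 = 6056.73000
D_2 = 7068.20391
D_3 = 8248.59396
D_4 = 9626.10915
D_5 = 11233.66938
Terminal value at year 5: TV = D_5×(1+g_2)/(r−g_2) = 11772.88551/0.059 = 199540.43244
P_0 = D_1/(1+r)^1 + D_2/(1+r)^2 + D_3/(1+r)^3 + D_4/(1+r)^4 + D_5/(1+r)^5 + TV/(1+r)^5
    = 5471.30081 + 5767.84828 + 6080.46879 + 6410.03349 + 6757.46078 + 120030.82875 = 150517.94090

$150517.94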